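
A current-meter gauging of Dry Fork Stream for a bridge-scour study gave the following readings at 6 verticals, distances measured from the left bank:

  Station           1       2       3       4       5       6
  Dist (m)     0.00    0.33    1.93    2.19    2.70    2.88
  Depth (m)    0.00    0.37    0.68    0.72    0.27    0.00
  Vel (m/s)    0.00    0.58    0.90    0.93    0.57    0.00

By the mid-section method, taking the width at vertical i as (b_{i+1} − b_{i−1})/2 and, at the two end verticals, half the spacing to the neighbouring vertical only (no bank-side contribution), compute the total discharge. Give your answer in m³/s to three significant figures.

w_2 = (1.93 − 0.00)/2 = 0.965 m; q_2 = 0.58 × 0.37 × 0.965 = 0.2071 m³/s
w_3 = (2.19 − 0.33)/2 = 0.93 m; q_3 = 0.90 × 0.68 × 0.93 = 0.5692 m³/s
w_4 = (2.70 − 1.93)/2 = 0.385 m; q_4 = 0.93 × 0.72 × 0.385 = 0.2578 m³/s
w_5 = (2.88 − 2.19)/2 = 0.345 m; q_5 = 0.57 × 0.27 × 0.345 = 0.05310 m³/s
Stations 1, 6 contribute zero (depth or velocity is 0).
Q = Σ qᵢ = 1.087 m³/s

1.09 m³/s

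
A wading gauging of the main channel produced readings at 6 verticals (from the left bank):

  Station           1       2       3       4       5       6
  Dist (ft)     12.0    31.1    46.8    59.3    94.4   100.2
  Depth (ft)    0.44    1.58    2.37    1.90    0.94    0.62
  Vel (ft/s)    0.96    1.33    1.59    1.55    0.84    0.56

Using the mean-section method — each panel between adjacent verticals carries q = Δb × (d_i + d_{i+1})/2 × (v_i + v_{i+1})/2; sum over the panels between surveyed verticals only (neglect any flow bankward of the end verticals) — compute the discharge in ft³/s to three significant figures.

172 ft³/s

Panel 1-2: Δb = 19.1 ft, d̄ = (0.44+1.58)/2 = 1.01, v̄ = (0.96+1.33)/2 = 1.145 → q = 19.1×1.01×1.145 = 22.09 ft³/s
Panel 2-3: Δb = 15.7 ft, d̄ = (1.58+2.37)/2 = 1.975, v̄ = (1.33+1.59)/2 = 1.46 → q = 15.7×1.975×1.46 = 45.27 ft³/s
Panel 3-4: Δb = 12.5 ft, d̄ = (2.37+1.90)/2 = 2.135, v̄ = (1.59+1.55)/2 = 1.57 → q = 12.5×2.135×1.57 = 41.90 ft³/s
Panel 4-5: Δb = 35.1 ft, d̄ = (1.90+0.94)/2 = 1.42, v̄ = (1.55+0.84)/2 = 1.195 → q = 35.1×1.42×1.195 = 59.56 ft³/s
Panel 5-6: Δb = 5.8 ft, d̄ = (0.94+0.62)/2 = 0.78, v̄ = (0.84+0.56)/2 = 0.7 → q = 5.8×0.78×0.7 = 3.167 ft³/s
Q = Σ q = 172.0 ft³/s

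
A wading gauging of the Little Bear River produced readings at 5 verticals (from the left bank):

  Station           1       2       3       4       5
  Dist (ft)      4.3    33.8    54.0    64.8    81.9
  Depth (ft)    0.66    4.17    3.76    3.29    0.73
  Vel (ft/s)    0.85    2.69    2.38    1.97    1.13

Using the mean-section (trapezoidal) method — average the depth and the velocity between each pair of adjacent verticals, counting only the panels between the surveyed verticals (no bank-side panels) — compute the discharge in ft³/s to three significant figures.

Panel 1-2: Δb = 29.5 ft, d̄ = (0.66+4.17)/2 = 2.415, v̄ = (0.85+2.69)/2 = 1.77 → q = 29.5×2.415×1.77 = 126.1 ft³/s
Panel 2-3: Δb = 20.2 ft, d̄ = (4.17+3.76)/2 = 3.965, v̄ = (2.69+2.38)/2 = 2.535 → q = 20.2×3.965×2.535 = 203.0 ft³/s
Panel 3-4: Δb = 10.8 ft, d̄ = (3.76+3.29)/2 = 3.525, v̄ = (2.38+1.97)/2 = 2.175 → q = 10.8×3.525×2.175 = 82.80 ft³/s
Panel 4-5: Δb = 17.1 ft, d̄ = (3.29+0.73)/2 = 2.01, v̄ = (1.97+1.13)/2 = 1.55 → q = 17.1×2.01×1.55 = 53.28 ft³/s
Q = Σ q = 465.2 ft³/s

465 ft³/s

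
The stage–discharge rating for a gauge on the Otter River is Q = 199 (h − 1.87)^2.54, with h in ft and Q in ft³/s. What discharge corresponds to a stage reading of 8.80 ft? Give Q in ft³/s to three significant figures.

Q = 199 × (8.80 − 1.87)^2.54 = 199 × 6.93^2.54 = 27180 ft³/s

27200 ft³/s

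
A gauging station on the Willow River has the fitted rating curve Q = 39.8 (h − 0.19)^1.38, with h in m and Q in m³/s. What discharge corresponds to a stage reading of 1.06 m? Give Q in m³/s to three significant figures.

Q = 39.8 × (1.06 − 0.19)^1.38 = 39.8 × 0.87^1.38 = 32.84 m³/s

32.8 m³/s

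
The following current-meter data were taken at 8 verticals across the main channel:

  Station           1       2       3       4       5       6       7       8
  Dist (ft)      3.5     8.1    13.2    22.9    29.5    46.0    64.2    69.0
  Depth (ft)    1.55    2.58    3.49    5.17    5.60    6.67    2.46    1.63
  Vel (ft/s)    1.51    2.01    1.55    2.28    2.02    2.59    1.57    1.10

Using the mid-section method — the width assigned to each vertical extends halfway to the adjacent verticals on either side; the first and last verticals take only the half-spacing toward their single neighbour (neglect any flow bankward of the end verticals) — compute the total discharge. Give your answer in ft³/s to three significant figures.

646 ft³/s

w_1 = (8.1 − 3.5)/2 = 2.3 ft; q_1 = 1.51 × 1.55 × 2.3 = 5.383 ft³/s
w_2 = (13.2 − 3.5)/2 = 4.85 ft; q_2 = 2.01 × 2.58 × 4.85 = 25.15 ft³/s
w_3 = (22.9 − 8.1)/2 = 7.4 ft; q_3 = 1.55 × 3.49 × 7.4 = 40.03 ft³/s
w_4 = (29.5 − 13.2)/2 = 8.15 ft; q_4 = 2.28 × 5.17 × 8.15 = 96.07 ft³/s
w_5 = (46.0 − 22.9)/2 = 11.55 ft; q_5 = 2.02 × 5.60 × 11.55 = 130.7 ft³/s
w_6 = (64.2 − 29.5)/2 = 17.35 ft; q_6 = 2.59 × 6.67 × 17.35 = 299.7 ft³/s
w_7 = (69.0 − 46.0)/2 = 11.5 ft; q_7 = 1.57 × 2.46 × 11.5 = 44.42 ft³/s
w_8 = (69.0 − 64.2)/2 = 2.4 ft; q_8 = 1.10 × 1.63 × 2.4 = 4.303 ft³/s
Q = Σ qᵢ = 645.7 ft³/s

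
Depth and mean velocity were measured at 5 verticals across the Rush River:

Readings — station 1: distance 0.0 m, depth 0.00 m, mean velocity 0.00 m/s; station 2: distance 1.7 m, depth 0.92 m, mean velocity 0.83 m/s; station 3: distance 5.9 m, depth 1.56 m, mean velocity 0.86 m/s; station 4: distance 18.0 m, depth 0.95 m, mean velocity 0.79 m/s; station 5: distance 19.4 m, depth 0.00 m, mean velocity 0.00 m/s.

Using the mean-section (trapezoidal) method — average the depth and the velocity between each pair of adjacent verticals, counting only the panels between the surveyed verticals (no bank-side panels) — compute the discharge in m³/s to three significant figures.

Panel 1-2: Δb = 1.7 m, d̄ = (0.00+0.92)/2 = 0.46, v̄ = (0.00+0.83)/2 = 0.415 → q = 1.7×0.46×0.415 = 0.3245 m³/s
Panel 2-3: Δb = 4.2 m, d̄ = (0.92+1.56)/2 = 1.24, v̄ = (0.83+0.86)/2 = 0.845 → q = 4.2×1.24×0.845 = 4.401 m³/s
Panel 3-4: Δb = 12.1 m, d̄ = (1.56+0.95)/2 = 1.255, v̄ = (0.86+0.79)/2 = 0.825 → q = 12.1×1.255×0.825 = 12.53 m³/s
Panel 4-5: Δb = 1.4 m, d̄ = (0.95+0.00)/2 = 0.475, v̄ = (0.79+0.00)/2 = 0.395 → q = 1.4×0.475×0.395 = 0.2627 m³/s
Q = Σ q = 17.52 m³/s

17.5 m³/s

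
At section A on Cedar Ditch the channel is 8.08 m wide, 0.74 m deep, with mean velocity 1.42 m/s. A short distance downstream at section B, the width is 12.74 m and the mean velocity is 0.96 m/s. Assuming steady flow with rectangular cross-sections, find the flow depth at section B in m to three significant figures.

0.694 m

Q = A₁V₁ = (8.08×0.74) × 1.42 = 8.490 m³/s
d₂ = Q/(b₂ V₂) = 8.490/(12.74×0.96) = 0.6942 m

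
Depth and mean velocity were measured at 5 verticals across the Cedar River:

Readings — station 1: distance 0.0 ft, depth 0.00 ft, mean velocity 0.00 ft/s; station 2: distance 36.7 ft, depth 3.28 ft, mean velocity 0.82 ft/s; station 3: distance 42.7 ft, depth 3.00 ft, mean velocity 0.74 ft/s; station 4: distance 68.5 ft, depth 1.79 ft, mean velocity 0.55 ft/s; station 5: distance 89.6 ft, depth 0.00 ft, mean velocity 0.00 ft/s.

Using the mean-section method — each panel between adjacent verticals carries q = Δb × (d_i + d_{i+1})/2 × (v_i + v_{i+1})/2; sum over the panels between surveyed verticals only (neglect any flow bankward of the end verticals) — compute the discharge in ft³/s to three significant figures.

Panel 1-2: Δb = 36.7 ft, d̄ = (0.00+3.28)/2 = 1.64, v̄ = (0.00+0.82)/2 = 0.41 → q = 36.7×1.64×0.41 = 24.68 ft³/s
Panel 2-3: Δb = 6 ft, d̄ = (3.28+3.00)/2 = 3.14, v̄ = (0.82+0.74)/2 = 0.78 → q = 6×3.14×0.78 = 14.70 ft³/s
Panel 3-4: Δb = 25.8 ft, d̄ = (3.00+1.79)/2 = 2.395, v̄ = (0.74+0.55)/2 = 0.645 → q = 25.8×2.395×0.645 = 39.86 ft³/s
Panel 4-5: Δb = 21.1 ft, d̄ = (1.79+0.00)/2 = 0.895, v̄ = (0.55+0.00)/2 = 0.275 → q = 21.1×0.895×0.275 = 5.193 ft³/s
Q = Σ q = 84.42 ft³/s

84.4 ft³/s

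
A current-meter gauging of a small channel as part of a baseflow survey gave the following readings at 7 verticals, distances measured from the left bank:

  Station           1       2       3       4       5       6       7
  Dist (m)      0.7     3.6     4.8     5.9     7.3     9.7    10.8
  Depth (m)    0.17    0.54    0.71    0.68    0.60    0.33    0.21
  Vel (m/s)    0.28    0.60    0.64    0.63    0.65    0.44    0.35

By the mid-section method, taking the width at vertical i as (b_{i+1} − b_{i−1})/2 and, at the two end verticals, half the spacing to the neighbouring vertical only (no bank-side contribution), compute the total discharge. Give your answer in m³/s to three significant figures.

w_1 = (3.6 − 0.7)/2 = 1.45 m; q_1 = 0.28 × 0.17 × 1.45 = 0.06902 m³/s
w_2 = (4.8 − 0.7)/2 = 2.05 m; q_2 = 0.60 × 0.54 × 2.05 = 0.6642 m³/s
w_3 = (5.9 − 3.6)/2 = 1.15 m; q_3 = 0.64 × 0.71 × 1.15 = 0.5226 m³/s
w_4 = (7.3 − 4.8)/2 = 1.25 m; q_4 = 0.63 × 0.68 × 1.25 = 0.5355 m³/s
w_5 = (9.7 − 5.9)/2 = 1.9 m; q_5 = 0.65 × 0.60 × 1.9 = 0.7410 m³/s
w_6 = (10.8 − 7.3)/2 = 1.75 m; q_6 = 0.44 × 0.33 × 1.75 = 0.2541 m³/s
w_7 = (10.8 − 9.7)/2 = 0.55 m; q_7 = 0.35 × 0.21 × 0.55 = 0.04043 m³/s
Q = Σ qᵢ = 2.827 m³/s

2.83 m³/s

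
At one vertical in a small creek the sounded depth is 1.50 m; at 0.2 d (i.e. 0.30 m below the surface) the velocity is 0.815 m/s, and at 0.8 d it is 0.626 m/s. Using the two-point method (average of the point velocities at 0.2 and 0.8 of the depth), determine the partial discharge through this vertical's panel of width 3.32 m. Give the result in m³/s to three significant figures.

3.59 m³/s

v̄ = (0.815 + 0.626) / 2 = 0.7205 m/s
q = v̄ × d × w = 0.7205 × 1.50 × 3.32 = 3.588 m³/s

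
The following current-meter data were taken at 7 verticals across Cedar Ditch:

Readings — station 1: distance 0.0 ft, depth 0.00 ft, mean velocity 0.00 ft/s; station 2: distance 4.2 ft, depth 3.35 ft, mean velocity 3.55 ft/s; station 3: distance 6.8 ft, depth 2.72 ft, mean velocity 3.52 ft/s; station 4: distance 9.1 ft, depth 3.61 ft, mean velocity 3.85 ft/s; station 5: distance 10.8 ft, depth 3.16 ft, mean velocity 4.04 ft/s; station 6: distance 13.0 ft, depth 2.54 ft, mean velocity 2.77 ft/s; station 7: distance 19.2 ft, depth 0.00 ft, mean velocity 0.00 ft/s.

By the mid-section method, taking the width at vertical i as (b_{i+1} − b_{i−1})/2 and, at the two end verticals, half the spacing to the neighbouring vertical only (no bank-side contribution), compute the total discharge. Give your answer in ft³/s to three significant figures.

146 ft³/s

w_2 = (6.8 − 0.0)/2 = 3.4 ft; q_2 = 3.55 × 3.35 × 3.4 = 40.43 ft³/s
w_3 = (9.1 − 4.2)/2 = 2.45 ft; q_3 = 3.52 × 2.72 × 2.45 = 23.46 ft³/s
w_4 = (10.8 − 6.8)/2 = 2 ft; q_4 = 3.85 × 3.61 × 2 = 27.80 ft³/s
w_5 = (13.0 − 9.1)/2 = 1.95 ft; q_5 = 4.04 × 3.16 × 1.95 = 24.89 ft³/s
w_6 = (19.2 − 10.8)/2 = 4.2 ft; q_6 = 2.77 × 2.54 × 4.2 = 29.55 ft³/s
Stations 1, 7 contribute zero (depth or velocity is 0).
Q = Σ qᵢ = 146.1 ft³/s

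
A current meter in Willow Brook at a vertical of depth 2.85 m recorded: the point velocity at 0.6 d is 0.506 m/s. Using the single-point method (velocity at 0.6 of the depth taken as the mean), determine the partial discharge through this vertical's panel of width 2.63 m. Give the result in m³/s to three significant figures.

3.79 m³/s

v̄ = v₀.₆ = 0.506 m/s
q = v̄ × d × w = 0.5060 × 2.85 × 2.63 = 3.793 m³/s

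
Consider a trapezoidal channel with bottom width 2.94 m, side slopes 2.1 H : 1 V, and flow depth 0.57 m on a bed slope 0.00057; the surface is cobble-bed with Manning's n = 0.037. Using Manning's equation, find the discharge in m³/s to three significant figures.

0.856 m³/s

A = (b + z·y)·y = (2.94 + 2.1×0.57)×0.57 = 2.358 m²
P = b + 2y√(1+z²) = 2.94 + 2×0.57×√(1+2.1²) = 5.592 m
R = A/P = 2.358/5.592 = 0.4217 m
Q = (1/n)·A·R^(2/3)·S^(1/2) = (1/0.037) × 2.358 × 0.4217^(2/3) × 0.00057^(1/2) = 0.8557 m³/s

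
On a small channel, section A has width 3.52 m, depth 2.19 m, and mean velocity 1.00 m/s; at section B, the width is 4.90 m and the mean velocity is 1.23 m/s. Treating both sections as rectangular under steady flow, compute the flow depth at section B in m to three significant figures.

Q = A₁V₁ = (3.52×2.19) × 1.00 = 7.709 m³/s
d₂ = Q/(b₂ V₂) = 7.709/(4.90×1.23) = 1.279 m

1.28 m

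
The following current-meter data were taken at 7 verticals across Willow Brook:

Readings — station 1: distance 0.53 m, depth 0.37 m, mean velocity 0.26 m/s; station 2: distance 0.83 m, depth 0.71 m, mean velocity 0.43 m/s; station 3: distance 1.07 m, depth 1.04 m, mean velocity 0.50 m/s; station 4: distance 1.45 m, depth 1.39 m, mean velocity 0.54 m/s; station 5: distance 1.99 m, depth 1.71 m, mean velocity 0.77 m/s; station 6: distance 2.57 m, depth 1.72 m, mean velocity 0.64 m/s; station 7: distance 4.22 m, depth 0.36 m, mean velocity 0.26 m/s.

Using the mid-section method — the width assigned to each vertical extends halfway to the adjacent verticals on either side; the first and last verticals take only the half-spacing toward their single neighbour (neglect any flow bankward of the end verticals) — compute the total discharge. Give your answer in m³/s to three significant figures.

w_1 = (0.83 − 0.53)/2 = 0.15 m; q_1 = 0.26 × 0.37 × 0.15 = 0.01443 m³/s
w_2 = (1.07 − 0.53)/2 = 0.27 m; q_2 = 0.43 × 0.71 × 0.27 = 0.08243 m³/s
w_3 = (1.45 − 0.83)/2 = 0.31 m; q_3 = 0.50 × 1.04 × 0.31 = 0.1612 m³/s
w_4 = (1.99 − 1.07)/2 = 0.46 m; q_4 = 0.54 × 1.39 × 0.46 = 0.3453 m³/s
w_5 = (2.57 − 1.45)/2 = 0.56 m; q_5 = 0.77 × 1.71 × 0.56 = 0.7374 m³/s
w_6 = (4.22 − 1.99)/2 = 1.115 m; q_6 = 0.64 × 1.72 × 1.115 = 1.227 m³/s
w_7 = (4.22 − 2.57)/2 = 0.825 m; q_7 = 0.26 × 0.36 × 0.825 = 0.07722 m³/s
Q = Σ qᵢ = 2.645 m³/s

2.65 m³/s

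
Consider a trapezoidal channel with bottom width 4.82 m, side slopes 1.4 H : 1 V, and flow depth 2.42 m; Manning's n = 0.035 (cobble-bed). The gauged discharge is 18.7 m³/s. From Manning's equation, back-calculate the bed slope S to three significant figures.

A = (b + z·y)·y = (4.82 + 1.4×2.42)×2.42 = 19.86 m²
P = b + 2y√(1+z²) = 4.82 + 2×2.42×√(1+1.4²) = 13.15 m
R = A/P = 19.86/13.15 = 1.511 m
S = (Q·n / (1·A·R^(2/3)))² = (18.7×0.035 / (1×19.86×1.317))² = 0.0006263

0.000626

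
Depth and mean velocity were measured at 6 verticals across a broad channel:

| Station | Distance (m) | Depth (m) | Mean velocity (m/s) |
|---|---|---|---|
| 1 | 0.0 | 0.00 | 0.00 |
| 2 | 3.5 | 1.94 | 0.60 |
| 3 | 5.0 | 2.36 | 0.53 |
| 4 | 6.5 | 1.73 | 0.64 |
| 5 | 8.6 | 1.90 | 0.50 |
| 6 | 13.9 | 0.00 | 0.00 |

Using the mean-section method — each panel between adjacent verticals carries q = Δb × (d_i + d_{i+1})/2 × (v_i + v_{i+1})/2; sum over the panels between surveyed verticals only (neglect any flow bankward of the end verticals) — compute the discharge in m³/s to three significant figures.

Panel 1-2: Δb = 3.5 m, d̄ = (0.00+1.94)/2 = 0.97, v̄ = (0.00+0.60)/2 = 0.3 → q = 3.5×0.97×0.3 = 1.019 m³/s
Panel 2-3: Δb = 1.5 m, d̄ = (1.94+2.36)/2 = 2.15, v̄ = (0.60+0.53)/2 = 0.565 → q = 1.5×2.15×0.565 = 1.822 m³/s
Panel 3-4: Δb = 1.5 m, d̄ = (2.36+1.73)/2 = 2.045, v̄ = (0.53+0.64)/2 = 0.585 → q = 1.5×2.045×0.585 = 1.794 m³/s
Panel 4-5: Δb = 2.1 m, d̄ = (1.73+1.90)/2 = 1.815, v̄ = (0.64+0.50)/2 = 0.57 → q = 2.1×1.815×0.57 = 2.173 m³/s
Panel 5-6: Δb = 5.3 m, d̄ = (1.90+0.00)/2 = 0.95, v̄ = (0.50+0.00)/2 = 0.25 → q = 5.3×0.95×0.25 = 1.259 m³/s
Q = Σ q = 8.066 m³/s

8.07 m³/s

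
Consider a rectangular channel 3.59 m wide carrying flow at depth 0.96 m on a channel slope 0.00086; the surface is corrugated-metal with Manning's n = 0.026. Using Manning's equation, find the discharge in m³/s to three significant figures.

2.84 m³/s

A = b·y = 3.59 × 0.96 = 3.446 m²
P = b + 2y = 3.59 + 2×0.96 = 5.510 m
R = A/P = 3.446/5.510 = 0.6255 m
Q = (1/n)·A·R^(2/3)·S^(1/2) = (1/0.026) × 3.446 × 0.6255^(2/3) × 0.00086^(1/2) = 2.843 m³/s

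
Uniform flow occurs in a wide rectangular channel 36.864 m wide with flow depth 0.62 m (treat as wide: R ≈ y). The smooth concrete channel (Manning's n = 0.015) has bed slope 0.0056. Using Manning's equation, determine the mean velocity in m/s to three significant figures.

A = b·y = 36.864 × 0.62 = 22.86 m²
Wide channel: R ≈ y = 0.62 m
Q = (1/n)·A·R^(2/3)·S^(1/2) = (1/0.015) × 22.86 × 0.6200^(2/3) × 0.0056^(1/2) = 82.91 m³/s
V = Q/A = 82.91/22.86 = 3.627 m/s

3.63 m/s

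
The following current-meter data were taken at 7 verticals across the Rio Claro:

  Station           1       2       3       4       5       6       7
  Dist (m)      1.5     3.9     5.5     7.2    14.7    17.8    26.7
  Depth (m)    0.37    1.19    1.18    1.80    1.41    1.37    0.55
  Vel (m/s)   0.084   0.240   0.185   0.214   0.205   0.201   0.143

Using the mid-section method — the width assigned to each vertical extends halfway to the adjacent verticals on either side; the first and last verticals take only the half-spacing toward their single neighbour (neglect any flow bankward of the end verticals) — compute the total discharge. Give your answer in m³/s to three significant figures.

w_1 = (3.9 − 1.5)/2 = 1.2 m; q_1 = 0.084 × 0.37 × 1.2 = 0.03730 m³/s
w_2 = (5.5 − 1.5)/2 = 2 m; q_2 = 0.240 × 1.19 × 2 = 0.5712 m³/s
w_3 = (7.2 − 3.9)/2 = 1.65 m; q_3 = 0.185 × 1.18 × 1.65 = 0.3602 m³/s
w_4 = (14.7 − 5.5)/2 = 4.6 m; q_4 = 0.214 × 1.80 × 4.6 = 1.772 m³/s
w_5 = (17.8 − 7.2)/2 = 5.3 m; q_5 = 0.205 × 1.41 × 5.3 = 1.532 m³/s
w_6 = (26.7 − 14.7)/2 = 6 m; q_6 = 0.201 × 1.37 × 6 = 1.652 m³/s
w_7 = (26.7 − 17.8)/2 = 4.45 m; q_7 = 0.143 × 0.55 × 4.45 = 0.3500 m³/s
Q = Σ qᵢ = 6.275 m³/s

6.27 m³/s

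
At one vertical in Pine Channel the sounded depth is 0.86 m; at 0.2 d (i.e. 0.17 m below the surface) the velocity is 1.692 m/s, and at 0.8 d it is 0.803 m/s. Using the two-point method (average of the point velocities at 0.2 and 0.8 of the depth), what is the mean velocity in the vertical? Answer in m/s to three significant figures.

v̄ = (1.692 + 0.803) / 2 = 1.248 m/s

1.25 m/s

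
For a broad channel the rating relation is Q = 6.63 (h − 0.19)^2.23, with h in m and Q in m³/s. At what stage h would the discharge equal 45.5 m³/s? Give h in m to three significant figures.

h − h₀ = (Q/C)^(1/b) = (45.5/6.63)^(1/2.23) = 2.372 m
h = 0.19 + 2.372 = 2.562 m

2.56 m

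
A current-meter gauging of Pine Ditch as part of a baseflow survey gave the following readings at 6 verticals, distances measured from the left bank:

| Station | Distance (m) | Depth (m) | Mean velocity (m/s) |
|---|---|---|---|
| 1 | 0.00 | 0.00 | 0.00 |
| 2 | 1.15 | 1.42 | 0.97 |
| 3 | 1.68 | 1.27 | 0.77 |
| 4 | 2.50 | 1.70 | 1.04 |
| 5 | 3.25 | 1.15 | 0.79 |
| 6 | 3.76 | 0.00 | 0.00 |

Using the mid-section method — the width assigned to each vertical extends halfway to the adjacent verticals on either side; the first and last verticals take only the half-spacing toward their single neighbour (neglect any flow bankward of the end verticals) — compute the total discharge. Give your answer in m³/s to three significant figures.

w_2 = (1.68 − 0.00)/2 = 0.84 m; q_2 = 0.97 × 1.42 × 0.84 = 1.157 m³/s
w_3 = (2.50 − 1.15)/2 = 0.675 m; q_3 = 0.77 × 1.27 × 0.675 = 0.6601 m³/s
w_4 = (3.25 − 1.68)/2 = 0.785 m; q_4 = 1.04 × 1.70 × 0.785 = 1.388 m³/s
w_5 = (3.76 − 2.50)/2 = 0.63 m; q_5 = 0.79 × 1.15 × 0.63 = 0.5724 m³/s
Stations 1, 6 contribute zero (depth or velocity is 0).
Q = Σ qᵢ = 3.777 m³/s

3.78 m³/s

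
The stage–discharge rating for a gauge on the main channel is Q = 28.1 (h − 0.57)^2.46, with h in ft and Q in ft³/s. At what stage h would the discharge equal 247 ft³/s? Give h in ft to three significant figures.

2.99 ft

h − h₀ = (Q/C)^(1/b) = (247/28.1)^(1/2.46) = 2.420 ft
h = 0.57 + 2.420 = 2.990 ft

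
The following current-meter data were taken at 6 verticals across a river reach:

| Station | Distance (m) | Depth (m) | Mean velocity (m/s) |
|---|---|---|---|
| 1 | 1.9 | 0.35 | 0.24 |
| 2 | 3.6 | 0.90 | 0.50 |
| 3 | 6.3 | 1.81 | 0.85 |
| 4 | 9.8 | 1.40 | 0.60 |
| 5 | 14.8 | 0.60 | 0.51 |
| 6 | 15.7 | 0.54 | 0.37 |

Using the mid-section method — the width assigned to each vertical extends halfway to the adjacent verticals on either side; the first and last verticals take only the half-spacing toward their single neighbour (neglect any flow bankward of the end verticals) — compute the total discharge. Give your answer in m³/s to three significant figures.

10.4 m³/s

w_1 = (3.6 − 1.9)/2 = 0.85 m; q_1 = 0.24 × 0.35 × 0.85 = 0.07140 m³/s
w_2 = (6.3 − 1.9)/2 = 2.2 m; q_2 = 0.50 × 0.90 × 2.2 = 0.9900 m³/s
w_3 = (9.8 − 3.6)/2 = 3.1 m; q_3 = 0.85 × 1.81 × 3.1 = 4.769 m³/s
w_4 = (14.8 − 6.3)/2 = 4.25 m; q_4 = 0.60 × 1.40 × 4.25 = 3.570 m³/s
w_5 = (15.7 − 9.8)/2 = 2.95 m; q_5 = 0.51 × 0.60 × 2.95 = 0.9027 m³/s
w_6 = (15.7 − 14.8)/2 = 0.45 m; q_6 = 0.37 × 0.54 × 0.45 = 0.08991 m³/s
Q = Σ qᵢ = 10.39 m³/s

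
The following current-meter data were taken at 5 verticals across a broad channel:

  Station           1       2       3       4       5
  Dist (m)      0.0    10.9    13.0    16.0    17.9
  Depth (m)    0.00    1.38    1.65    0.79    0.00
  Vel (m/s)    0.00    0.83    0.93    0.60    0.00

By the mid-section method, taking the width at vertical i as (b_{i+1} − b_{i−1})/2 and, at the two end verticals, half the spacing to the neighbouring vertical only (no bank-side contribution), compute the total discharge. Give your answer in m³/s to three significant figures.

12.5 m³/s

w_2 = (13.0 − 0.0)/2 = 6.5 m; q_2 = 0.83 × 1.38 × 6.5 = 7.445 m³/s
w_3 = (16.0 − 10.9)/2 = 2.55 m; q_3 = 0.93 × 1.65 × 2.55 = 3.913 m³/s
w_4 = (17.9 − 13.0)/2 = 2.45 m; q_4 = 0.60 × 0.79 × 2.45 = 1.161 m³/s
Stations 1, 5 contribute zero (depth or velocity is 0).
Q = Σ qᵢ = 12.52 m³/s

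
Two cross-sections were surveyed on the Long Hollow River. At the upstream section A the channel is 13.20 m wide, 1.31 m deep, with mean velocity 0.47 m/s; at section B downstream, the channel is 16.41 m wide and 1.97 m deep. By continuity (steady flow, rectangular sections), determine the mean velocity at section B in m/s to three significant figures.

0.251 m/s

Q = A₁V₁ = (13.20×1.31) × 0.47 = 8.127 m³/s
A₂ = 16.41 × 1.97 = 32.33 m²
V₂ = Q/A₂ = 8.127/32.33 = 0.2514 m/s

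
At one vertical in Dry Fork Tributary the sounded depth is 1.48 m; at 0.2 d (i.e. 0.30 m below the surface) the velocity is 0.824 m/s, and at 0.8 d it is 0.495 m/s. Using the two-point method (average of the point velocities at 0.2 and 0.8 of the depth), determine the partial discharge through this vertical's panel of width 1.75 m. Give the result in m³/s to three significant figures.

1.71 m³/s

v̄ = (0.824 + 0.495) / 2 = 0.6595 m/s
q = v̄ × d × w = 0.6595 × 1.48 × 1.75 = 1.708 m³/s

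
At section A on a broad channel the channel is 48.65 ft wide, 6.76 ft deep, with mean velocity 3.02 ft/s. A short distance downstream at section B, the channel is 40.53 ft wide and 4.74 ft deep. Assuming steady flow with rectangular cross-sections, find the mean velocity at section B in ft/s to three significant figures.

5.17 ft/s

Q = A₁V₁ = (48.65×6.76) × 3.02 = 993.2 ft³/s
A₂ = 40.53 × 4.74 = 192.1 ft²
V₂ = Q/A₂ = 993.2/192.1 = 5.170 ft/s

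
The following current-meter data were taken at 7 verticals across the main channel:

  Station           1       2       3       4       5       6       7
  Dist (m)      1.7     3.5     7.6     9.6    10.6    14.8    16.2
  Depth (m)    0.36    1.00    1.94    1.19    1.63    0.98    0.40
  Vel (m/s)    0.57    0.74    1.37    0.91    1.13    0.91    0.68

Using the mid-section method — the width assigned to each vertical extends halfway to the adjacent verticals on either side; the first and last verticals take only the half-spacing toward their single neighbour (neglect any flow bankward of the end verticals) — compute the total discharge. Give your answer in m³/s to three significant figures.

19.6 m³/s

w_1 = (3.5 − 1.7)/2 = 0.9 m; q_1 = 0.57 × 0.36 × 0.9 = 0.1847 m³/s
w_2 = (7.6 − 1.7)/2 = 2.95 m; q_2 = 0.74 × 1.00 × 2.95 = 2.183 m³/s
w_3 = (9.6 − 3.5)/2 = 3.05 m; q_3 = 1.37 × 1.94 × 3.05 = 8.106 m³/s
w_4 = (10.6 − 7.6)/2 = 1.5 m; q_4 = 0.91 × 1.19 × 1.5 = 1.624 m³/s
w_5 = (14.8 − 9.6)/2 = 2.6 m; q_5 = 1.13 × 1.63 × 2.6 = 4.789 m³/s
w_6 = (16.2 − 10.6)/2 = 2.8 m; q_6 = 0.91 × 0.98 × 2.8 = 2.497 m³/s
w_7 = (16.2 − 14.8)/2 = 0.7 m; q_7 = 0.68 × 0.40 × 0.7 = 0.1904 m³/s
Q = Σ qᵢ = 19.57 m³/s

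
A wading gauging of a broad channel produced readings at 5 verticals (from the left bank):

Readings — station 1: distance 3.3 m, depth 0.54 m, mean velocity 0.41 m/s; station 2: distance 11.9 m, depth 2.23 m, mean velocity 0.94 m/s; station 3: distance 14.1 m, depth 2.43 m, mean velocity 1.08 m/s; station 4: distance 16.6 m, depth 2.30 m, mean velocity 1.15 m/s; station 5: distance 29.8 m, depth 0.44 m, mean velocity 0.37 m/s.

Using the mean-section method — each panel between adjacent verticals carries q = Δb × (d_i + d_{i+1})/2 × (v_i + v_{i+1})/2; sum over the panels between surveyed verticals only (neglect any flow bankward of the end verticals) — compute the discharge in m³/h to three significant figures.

Panel 1-2: Δb = 8.6 m, d̄ = (0.54+2.23)/2 = 1.385, v̄ = (0.41+0.94)/2 = 0.675 → q = 8.6×1.385×0.675 = 8.040 m³/s
Panel 2-3: Δb = 2.2 m, d̄ = (2.23+2.43)/2 = 2.33, v̄ = (0.94+1.08)/2 = 1.01 → q = 2.2×2.33×1.01 = 5.177 m³/s
Panel 3-4: Δb = 2.5 m, d̄ = (2.43+2.30)/2 = 2.365, v̄ = (1.08+1.15)/2 = 1.115 → q = 2.5×2.365×1.115 = 6.592 m³/s
Panel 4-5: Δb = 13.2 m, d̄ = (2.30+0.44)/2 = 1.37, v̄ = (1.15+0.37)/2 = 0.76 → q = 13.2×1.37×0.76 = 13.74 m³/s
Q = Σ q = 33.55 m³/s
= 33.55 × 3600 = 120800 m³/h

121000 m³/h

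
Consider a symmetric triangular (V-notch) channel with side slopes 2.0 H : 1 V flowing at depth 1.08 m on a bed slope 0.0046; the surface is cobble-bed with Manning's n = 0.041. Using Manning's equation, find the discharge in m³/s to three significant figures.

A = z·y² = 2.0×1.08² = 2.333 m²
P = 2y√(1+z²) = 2×1.08×√(1+2.0²) = 4.830 m
R = A/P = 2.333/4.830 = 0.4830 m
Q = (1/n)·A·R^(2/3)·S^(1/2) = (1/0.041) × 2.333 × 0.4830^(2/3) × 0.0046^(1/2) = 2.376 m³/s

2.38 m³/s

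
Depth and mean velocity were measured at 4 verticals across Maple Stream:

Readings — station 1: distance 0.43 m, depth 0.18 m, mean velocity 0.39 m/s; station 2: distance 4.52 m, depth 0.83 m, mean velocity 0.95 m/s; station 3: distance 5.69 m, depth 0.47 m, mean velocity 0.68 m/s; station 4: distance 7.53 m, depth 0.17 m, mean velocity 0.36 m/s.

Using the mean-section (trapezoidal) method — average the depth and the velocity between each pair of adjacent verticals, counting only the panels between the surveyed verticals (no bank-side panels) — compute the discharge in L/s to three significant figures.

2310 L/s

Panel 1-2: Δb = 4.09 m, d̄ = (0.18+0.83)/2 = 0.505, v̄ = (0.39+0.95)/2 = 0.67 → q = 4.09×0.505×0.67 = 1.384 m³/s
Panel 2-3: Δb = 1.17 m, d̄ = (0.83+0.47)/2 = 0.65, v̄ = (0.95+0.68)/2 = 0.815 → q = 1.17×0.65×0.815 = 0.6198 m³/s
Panel 3-4: Δb = 1.84 m, d̄ = (0.47+0.17)/2 = 0.32, v̄ = (0.68+0.36)/2 = 0.52 → q = 1.84×0.32×0.52 = 0.3062 m³/s
Q = Σ q = 2.310 m³/s
= 2.310 × 1000 = 2310 L/s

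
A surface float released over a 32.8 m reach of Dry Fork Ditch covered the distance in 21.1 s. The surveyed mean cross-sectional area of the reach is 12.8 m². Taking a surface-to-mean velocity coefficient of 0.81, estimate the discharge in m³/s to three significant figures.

16.1 m³/s

v_surface = L / t̄ = 32.8 / 21.1 = 1.555 m/s
v_mean = 0.81 × 1.555 = 1.259 m/s
Q = A × v_mean = 12.8 × 1.259 = 16.12 m³/s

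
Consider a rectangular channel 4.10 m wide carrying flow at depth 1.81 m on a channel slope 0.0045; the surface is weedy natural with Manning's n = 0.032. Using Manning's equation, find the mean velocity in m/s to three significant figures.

A = b·y = 4.10 × 1.81 = 7.421 m²
P = b + 2y = 4.10 + 2×1.81 = 7.720 m
R = A/P = 7.421/7.720 = 0.9613 m
Q = (1/n)·A·R^(2/3)·S^(1/2) = (1/0.032) × 7.421 × 0.9613^(2/3) × 0.0045^(1/2) = 15.15 m³/s
V = Q/A = 15.15/7.421 = 2.042 m/s

2.04 m/s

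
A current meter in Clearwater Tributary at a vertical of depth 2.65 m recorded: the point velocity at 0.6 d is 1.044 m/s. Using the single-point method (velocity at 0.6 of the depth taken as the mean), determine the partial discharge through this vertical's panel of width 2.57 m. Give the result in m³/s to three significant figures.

7.11 m³/s

v̄ = v₀.₆ = 1.044 m/s
q = v̄ × d × w = 1.044 × 2.65 × 2.57 = 7.110 m³/s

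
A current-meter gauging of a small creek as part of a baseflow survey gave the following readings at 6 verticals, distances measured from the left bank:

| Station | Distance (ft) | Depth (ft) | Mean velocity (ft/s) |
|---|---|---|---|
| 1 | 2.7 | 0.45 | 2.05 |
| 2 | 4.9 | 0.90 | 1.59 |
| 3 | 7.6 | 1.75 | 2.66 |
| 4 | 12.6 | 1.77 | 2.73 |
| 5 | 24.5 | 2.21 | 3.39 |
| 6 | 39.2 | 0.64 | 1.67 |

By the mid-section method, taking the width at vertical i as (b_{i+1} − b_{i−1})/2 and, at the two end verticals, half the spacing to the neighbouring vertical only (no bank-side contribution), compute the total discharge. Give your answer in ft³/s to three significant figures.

171 ft³/s

w_1 = (4.9 − 2.7)/2 = 1.1 ft; q_1 = 2.05 × 0.45 × 1.1 = 1.015 ft³/s
w_2 = (7.6 − 2.7)/2 = 2.45 ft; q_2 = 1.59 × 0.90 × 2.45 = 3.506 ft³/s
w_3 = (12.6 − 4.9)/2 = 3.85 ft; q_3 = 2.66 × 1.75 × 3.85 = 17.92 ft³/s
w_4 = (24.5 − 7.6)/2 = 8.45 ft; q_4 = 2.73 × 1.77 × 8.45 = 40.83 ft³/s
w_5 = (39.2 − 12.6)/2 = 13.3 ft; q_5 = 3.39 × 2.21 × 13.3 = 99.64 ft³/s
w_6 = (39.2 − 24.5)/2 = 7.35 ft; q_6 = 1.67 × 0.64 × 7.35 = 7.856 ft³/s
Q = Σ qᵢ = 170.8 ft³/s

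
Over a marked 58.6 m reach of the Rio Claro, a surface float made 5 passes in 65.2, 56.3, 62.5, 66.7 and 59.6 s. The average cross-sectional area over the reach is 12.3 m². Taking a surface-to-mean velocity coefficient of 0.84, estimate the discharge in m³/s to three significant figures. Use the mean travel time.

t̄ = (65.2 + 56.3 + 62.5 + 66.7 + 59.6) / 5 = 62.06 s
v_surface = L / t̄ = 58.6 / 62.06 = 0.9442 m/s
v_mean = 0.84 × 0.9442 = 0.7932 m/s
Q = A × v_mean = 12.3 × 0.7932 = 9.756 m³/s

9.76 m³/s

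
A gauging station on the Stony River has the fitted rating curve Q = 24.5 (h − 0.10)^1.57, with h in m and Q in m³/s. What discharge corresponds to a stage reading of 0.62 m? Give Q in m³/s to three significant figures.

8.78 m³/s

Q = 24.5 × (0.62 − 0.10)^1.57 = 24.5 × 0.52^1.57 = 8.776 m³/s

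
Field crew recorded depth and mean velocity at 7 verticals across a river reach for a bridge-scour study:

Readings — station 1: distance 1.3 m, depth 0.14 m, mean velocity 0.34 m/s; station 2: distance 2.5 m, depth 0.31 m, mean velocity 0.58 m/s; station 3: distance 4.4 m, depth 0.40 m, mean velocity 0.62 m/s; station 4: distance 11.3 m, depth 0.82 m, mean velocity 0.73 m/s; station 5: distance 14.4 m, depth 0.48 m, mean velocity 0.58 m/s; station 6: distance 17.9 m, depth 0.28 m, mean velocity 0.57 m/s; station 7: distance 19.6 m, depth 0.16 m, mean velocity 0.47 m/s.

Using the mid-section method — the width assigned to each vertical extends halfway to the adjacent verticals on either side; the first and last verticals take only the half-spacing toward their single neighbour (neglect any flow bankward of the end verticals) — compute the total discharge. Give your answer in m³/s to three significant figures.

5.79 m³/s

w_1 = (2.5 − 1.3)/2 = 0.6 m; q_1 = 0.34 × 0.14 × 0.6 = 0.02856 m³/s
w_2 = (4.4 − 1.3)/2 = 1.55 m; q_2 = 0.58 × 0.31 × 1.55 = 0.2787 m³/s
w_3 = (11.3 − 2.5)/2 = 4.4 m; q_3 = 0.62 × 0.40 × 4.4 = 1.091 m³/s
w_4 = (14.4 − 4.4)/2 = 5 m; q_4 = 0.73 × 0.82 × 5 = 2.993 m³/s
w_5 = (17.9 − 11.3)/2 = 3.3 m; q_5 = 0.58 × 0.48 × 3.3 = 0.9187 m³/s
w_6 = (19.6 − 14.4)/2 = 2.6 m; q_6 = 0.57 × 0.28 × 2.6 = 0.4150 m³/s
w_7 = (19.6 − 17.9)/2 = 0.85 m; q_7 = 0.47 × 0.16 × 0.85 = 0.06392 m³/s
Q = Σ qᵢ = 5.789 m³/s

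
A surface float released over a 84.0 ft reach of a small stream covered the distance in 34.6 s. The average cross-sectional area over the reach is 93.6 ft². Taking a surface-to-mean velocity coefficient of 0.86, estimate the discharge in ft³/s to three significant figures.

v_surface = L / t̄ = 84.0 / 34.6 = 2.428 ft/s
v_mean = 0.86 × 2.428 = 2.088 ft/s
Q = A × v_mean = 93.6 × 2.088 = 195.4 ft³/s

195 ft³/s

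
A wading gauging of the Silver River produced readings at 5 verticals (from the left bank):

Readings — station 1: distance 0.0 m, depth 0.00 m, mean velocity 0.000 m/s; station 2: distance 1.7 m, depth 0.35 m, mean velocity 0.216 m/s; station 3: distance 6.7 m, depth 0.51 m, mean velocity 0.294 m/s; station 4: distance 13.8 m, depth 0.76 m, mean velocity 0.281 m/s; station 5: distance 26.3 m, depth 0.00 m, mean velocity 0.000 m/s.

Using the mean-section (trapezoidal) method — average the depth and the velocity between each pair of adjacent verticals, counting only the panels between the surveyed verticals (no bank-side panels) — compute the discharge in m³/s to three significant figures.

2.54 m³/s

Panel 1-2: Δb = 1.7 m, d̄ = (0.00+0.35)/2 = 0.175, v̄ = (0.000+0.216)/2 = 0.108 → q = 1.7×0.175×0.108 = 0.03213 m³/s
Panel 2-3: Δb = 5 m, d̄ = (0.35+0.51)/2 = 0.43, v̄ = (0.216+0.294)/2 = 0.255 → q = 5×0.43×0.255 = 0.5483 m³/s
Panel 3-4: Δb = 7.1 m, d̄ = (0.51+0.76)/2 = 0.635, v̄ = (0.294+0.281)/2 = 0.2875 → q = 7.1×0.635×0.2875 = 1.296 m³/s
Panel 4-5: Δb = 12.5 m, d̄ = (0.76+0.00)/2 = 0.38, v̄ = (0.281+0.000)/2 = 0.1405 → q = 12.5×0.38×0.1405 = 0.6674 m³/s
Q = Σ q = 2.544 m³/s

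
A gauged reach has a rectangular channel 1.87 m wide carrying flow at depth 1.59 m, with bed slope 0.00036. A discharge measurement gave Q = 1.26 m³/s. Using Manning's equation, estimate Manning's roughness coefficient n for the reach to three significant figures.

A = b·y = 1.87 × 1.59 = 2.973 m²
P = b + 2y = 1.87 + 2×1.59 = 5.050 m
R = A/P = 2.973/5.050 = 0.5888 m
n = (1/Q)·A·R^(2/3)·S^(1/2) = (1/1.26) × 2.973 × 0.7025 × 0.01897 = 0.03145

0.0315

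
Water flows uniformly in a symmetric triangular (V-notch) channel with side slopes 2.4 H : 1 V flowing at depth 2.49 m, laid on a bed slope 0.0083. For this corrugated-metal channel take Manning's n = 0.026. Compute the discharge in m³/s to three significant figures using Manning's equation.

57.2 m³/s

A = z·y² = 2.4×2.49² = 14.88 m²
P = 2y√(1+z²) = 2×2.49×√(1+2.4²) = 12.95 m
R = A/P = 14.88/12.95 = 1.149 m
Q = (1/n)·A·R^(2/3)·S^(1/2) = (1/0.026) × 14.88 × 1.149^(2/3) × 0.0083^(1/2) = 57.21 m³/s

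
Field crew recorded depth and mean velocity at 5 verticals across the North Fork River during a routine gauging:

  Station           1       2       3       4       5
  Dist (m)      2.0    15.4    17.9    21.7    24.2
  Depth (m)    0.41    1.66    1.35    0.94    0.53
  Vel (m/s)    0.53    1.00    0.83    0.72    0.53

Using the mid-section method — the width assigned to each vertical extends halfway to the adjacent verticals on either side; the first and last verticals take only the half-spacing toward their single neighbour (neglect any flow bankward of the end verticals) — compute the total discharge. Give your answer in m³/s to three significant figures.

w_1 = (15.4 − 2.0)/2 = 6.7 m; q_1 = 0.53 × 0.41 × 6.7 = 1.456 m³/s
w_2 = (17.9 − 2.0)/2 = 7.95 m; q_2 = 1.00 × 1.66 × 7.95 = 13.20 m³/s
w_3 = (21.7 − 15.4)/2 = 3.15 m; q_3 = 0.83 × 1.35 × 3.15 = 3.530 m³/s
w_4 = (24.2 − 17.9)/2 = 3.15 m; q_4 = 0.72 × 0.94 × 3.15 = 2.132 m³/s
w_5 = (24.2 − 21.7)/2 = 1.25 m; q_5 = 0.53 × 0.53 × 1.25 = 0.3511 m³/s
Q = Σ qᵢ = 20.67 m³/s

20.7 m³/s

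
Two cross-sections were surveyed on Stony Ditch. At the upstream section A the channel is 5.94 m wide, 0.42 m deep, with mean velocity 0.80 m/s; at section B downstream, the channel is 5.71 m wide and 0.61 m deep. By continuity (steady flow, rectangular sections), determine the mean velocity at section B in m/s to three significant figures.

Q = A₁V₁ = (5.94×0.42) × 0.80 = 1.996 m³/s
A₂ = 5.71 × 0.61 = 3.483 m²
V₂ = Q/A₂ = 1.996/3.483 = 0.5730 m/s

0.573 m/s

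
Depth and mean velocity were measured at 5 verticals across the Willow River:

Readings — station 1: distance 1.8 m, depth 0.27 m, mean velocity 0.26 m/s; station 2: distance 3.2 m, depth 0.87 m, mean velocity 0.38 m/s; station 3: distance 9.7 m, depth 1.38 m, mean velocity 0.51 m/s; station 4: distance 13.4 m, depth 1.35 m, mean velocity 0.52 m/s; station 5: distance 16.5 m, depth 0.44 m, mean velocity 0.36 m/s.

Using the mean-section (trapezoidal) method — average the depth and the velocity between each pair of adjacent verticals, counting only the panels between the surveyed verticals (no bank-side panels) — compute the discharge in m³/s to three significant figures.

Panel 1-2: Δb = 1.4 m, d̄ = (0.27+0.87)/2 = 0.57, v̄ = (0.26+0.38)/2 = 0.32 → q = 1.4×0.57×0.32 = 0.2554 m³/s
Panel 2-3: Δb = 6.5 m, d̄ = (0.87+1.38)/2 = 1.125, v̄ = (0.38+0.51)/2 = 0.445 → q = 6.5×1.125×0.445 = 3.254 m³/s
Panel 3-4: Δb = 3.7 m, d̄ = (1.38+1.35)/2 = 1.365, v̄ = (0.51+0.52)/2 = 0.515 → q = 3.7×1.365×0.515 = 2.601 m³/s
Panel 4-5: Δb = 3.1 m, d̄ = (1.35+0.44)/2 = 0.895, v̄ = (0.52+0.36)/2 = 0.44 → q = 3.1×0.895×0.44 = 1.221 m³/s
Q = Σ q = 7.331 m³/s

7.33 m³/s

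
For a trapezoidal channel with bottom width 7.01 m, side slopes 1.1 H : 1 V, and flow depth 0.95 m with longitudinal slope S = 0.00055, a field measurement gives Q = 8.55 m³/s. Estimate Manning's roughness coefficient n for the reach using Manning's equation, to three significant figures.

0.0178

A = (b + z·y)·y = (7.01 + 1.1×0.95)×0.95 = 7.652 m²
P = b + 2y√(1+z²) = 7.01 + 2×0.95×√(1+1.1²) = 9.835 m
R = A/P = 7.652/9.835 = 0.7781 m
n = (1/Q)·A·R^(2/3)·S^(1/2) = (1/8.55) × 7.652 × 0.8460 × 0.02345 = 0.01776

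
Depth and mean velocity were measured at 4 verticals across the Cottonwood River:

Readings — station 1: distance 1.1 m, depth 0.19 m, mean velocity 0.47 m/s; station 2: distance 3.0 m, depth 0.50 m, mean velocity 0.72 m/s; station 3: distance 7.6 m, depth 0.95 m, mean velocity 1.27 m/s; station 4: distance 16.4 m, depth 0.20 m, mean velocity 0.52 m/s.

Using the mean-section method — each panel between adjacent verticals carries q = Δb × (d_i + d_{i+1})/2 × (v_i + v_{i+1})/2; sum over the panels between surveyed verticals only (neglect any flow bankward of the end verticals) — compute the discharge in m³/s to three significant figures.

Panel 1-2: Δb = 1.9 m, d̄ = (0.19+0.50)/2 = 0.345, v̄ = (0.47+0.72)/2 = 0.595 → q = 1.9×0.345×0.595 = 0.3900 m³/s
Panel 2-3: Δb = 4.6 m, d̄ = (0.50+0.95)/2 = 0.725, v̄ = (0.72+1.27)/2 = 0.995 → q = 4.6×0.725×0.995 = 3.318 m³/s
Panel 3-4: Δb = 8.8 m, d̄ = (0.95+0.20)/2 = 0.575, v̄ = (1.27+0.52)/2 = 0.895 → q = 8.8×0.575×0.895 = 4.529 m³/s
Q = Σ q = 8.237 m³/s

8.24 m³/s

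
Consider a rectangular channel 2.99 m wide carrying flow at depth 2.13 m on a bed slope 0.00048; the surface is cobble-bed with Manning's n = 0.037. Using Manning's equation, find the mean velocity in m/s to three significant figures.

0.543 m/s

A = b·y = 2.99 × 2.13 = 6.369 m²
P = b + 2y = 2.99 + 2×2.13 = 7.250 m
R = A/P = 6.369/7.250 = 0.8784 m
Q = (1/n)·A·R^(2/3)·S^(1/2) = (1/0.037) × 6.369 × 0.8784^(2/3) × 0.00048^(1/2) = 3.459 m³/s
V = Q/A = 3.459/6.369 = 0.5431 m/s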